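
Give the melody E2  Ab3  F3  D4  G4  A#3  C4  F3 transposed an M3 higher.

G#2 C4 A3 F#4 B4 C##4 E4 A3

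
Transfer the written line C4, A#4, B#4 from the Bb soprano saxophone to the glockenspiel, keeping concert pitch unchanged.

First find concert pitch: the Bb soprano saxophone sounds a major second below written, so C4 A#4 B#4 sounds Bb3 G#4 A#4.
Then write for glockenspiel: it sounds a perfect fifteenth above written, so the part must be a perfect fifteenth below concert.
Bb3 → Bb1
G#4 → G#2
A#4 → A#2

Bb1 G#2 A#2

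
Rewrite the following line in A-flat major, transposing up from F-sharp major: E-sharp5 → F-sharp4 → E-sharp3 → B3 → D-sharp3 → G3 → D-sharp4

G5 Ab4 G3 Db4 F3 Bbb3 F4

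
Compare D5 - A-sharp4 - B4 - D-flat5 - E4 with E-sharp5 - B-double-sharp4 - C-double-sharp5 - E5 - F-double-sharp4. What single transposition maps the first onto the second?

up an augmented second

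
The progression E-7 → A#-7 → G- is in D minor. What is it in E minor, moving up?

D minor up to E minor is a major second; each chord root moves by that interval while the quality stays the same.
E-7: root E up a major second → F#, giving F#-7.
A#-7: root A# up a major second → B#, giving B#-7.
G-: root G up a major second → A, giving A-.

F#-7 B#-7 A-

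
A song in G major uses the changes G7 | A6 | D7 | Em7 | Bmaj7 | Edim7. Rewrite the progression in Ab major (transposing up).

Ab7 Bb6 Eb7 Fm7 Cmaj7 Fdim7

G major up to Ab major is a minor second; each chord root moves by that interval while the quality stays the same.
G7: root G up a minor second → Ab, giving Ab7.
A6: root A up a minor second → Bb, giving Bb6.
D7: root D up a minor second → Eb, giving Eb7.
Em7: root E up a minor second → F, giving Fm7.
Bmaj7: root B up a minor second → C, giving Cmaj7.
Edim7: root E up a minor second → F, giving Fdim7.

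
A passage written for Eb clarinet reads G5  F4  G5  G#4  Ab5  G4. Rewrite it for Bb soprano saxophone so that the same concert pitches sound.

First find concert pitch: the Eb clarinet sounds a minor third above written, so G5 F4 G5 G#4 Ab5 G4 sounds Bb5 Ab4 Bb5 B4 Cb6 Bb4.
Then write for Bb soprano saxophone: it sounds a major second below written, so the part must be a major second above concert.
Bb5 → C6
Ab4 → Bb4
Bb5 → C6
B4 → C#5
Cb6 → Db6
Bb4 → C5

C6 Bb4 C6 C#5 Db6 C5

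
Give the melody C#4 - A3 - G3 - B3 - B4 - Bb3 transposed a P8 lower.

C#3 A2 G2 B2 B3 Bb2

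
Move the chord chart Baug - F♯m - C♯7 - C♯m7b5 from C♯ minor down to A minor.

Gaug Dm A7 Am7b5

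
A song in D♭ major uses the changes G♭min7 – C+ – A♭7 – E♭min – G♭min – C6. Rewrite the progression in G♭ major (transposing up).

D♭ major up to G♭ major is a perfect fourth; each chord root moves by that interval while the quality stays the same.
G♭min7: root G♭ up a perfect fourth → Cb, giving Cbmin7.
C+: root C up a perfect fourth → F, giving F+.
A♭7: root A♭ up a perfect fourth → Db, giving Db7.
E♭min: root E♭ up a perfect fourth → Ab, giving Abmin.
G♭min: root G♭ up a perfect fourth → Cb, giving Cbmin.
C6: root C up a perfect fourth → F, giving F6.

Cbmin7 F+ Db7 Abmin Cbmin F6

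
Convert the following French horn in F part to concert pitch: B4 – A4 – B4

Written C4 on the French horn in F sounds as F3, a perfect fifth lower; apply that shift to every note.
B4 -> E4
A4 -> D4
B4 -> E4

E4 D4 E4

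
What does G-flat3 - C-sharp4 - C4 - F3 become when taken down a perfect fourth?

Db3 G#3 G3 C3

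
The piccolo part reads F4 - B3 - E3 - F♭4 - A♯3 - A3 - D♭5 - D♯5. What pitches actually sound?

F5 B4 E4 Fb5 A#4 A4 Db6 D#6

Written C4 on the piccolo sounds as C5, a perfect octave higher; apply that shift to every note.
F4 -> F5
B3 -> B4
E3 -> E4
Fb4 -> Fb5
A#3 -> A#4
A3 -> A4
Db5 -> Db6
D#5 -> D#6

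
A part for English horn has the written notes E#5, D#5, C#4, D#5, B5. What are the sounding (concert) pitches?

A#4 G#4 F#3 G#4 E5

Written C4 on the English horn sounds as F3, a perfect fifth lower; apply that shift to every note.
E#5 -> A#4
D#5 -> G#4
C#4 -> F#3
D#5 -> G#4
B5 -> E5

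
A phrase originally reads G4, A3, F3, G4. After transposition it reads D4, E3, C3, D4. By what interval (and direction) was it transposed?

down a perfect fourth

From G4 to D4 is 4 letter names — a fourth of some quality.
D4 to G4 is 5 semitones, which makes it a perfect fourth; the second version is lower, so the direction is down.
Checking another pair — G4 → D4 — gives the same interval.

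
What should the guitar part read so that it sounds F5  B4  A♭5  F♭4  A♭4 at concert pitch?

F6 B5 Ab6 Fb5 Ab5

The guitar sounds a perfect octave below written, so the written part must be a perfect octave above concert — transpose each note up.
F5 becomes F6
B4 becomes B5
Ab5 becomes Ab6
Fb4 becomes Fb5
Ab4 becomes Ab5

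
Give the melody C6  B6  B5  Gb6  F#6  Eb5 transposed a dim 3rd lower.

A diminished third down from C6 gives A#5.
B6: a third down reaches G, and 2 semitones makes it G##6.
B5: a third down reaches G, and 2 semitones makes it G##5.
Gb6 down a diminished third is E6.
A diminished third down from F#6 gives D##6.
A diminished third down from Eb5 gives C#5.

A#5 G##6 G##5 E6 D##6 C#5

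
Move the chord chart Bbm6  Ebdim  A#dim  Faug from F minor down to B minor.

Em6 Adim D##dim Baug

F minor down to B minor is a diminished fifth; each chord root moves by that interval while the quality stays the same.
Bbm6: root Bb down a diminished fifth → E, giving Em6.
Ebdim: root Eb down a diminished fifth → A, giving Adim.
A#dim: root A# down a diminished fifth → D##, giving D##dim.
Faug: root F down a diminished fifth → B, giving Baug.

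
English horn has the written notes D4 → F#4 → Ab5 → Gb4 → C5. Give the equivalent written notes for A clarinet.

Bb3 D4 Fb5 Ebb4 Ab4

First find concert pitch: the English horn sounds a perfect fifth below written, so D4 F#4 Ab5 Gb4 C5 sounds G3 B3 Db5 Cb4 F4.
Then write for A clarinet: it sounds a minor third below written, so the part must be a minor third above concert.
G3 → Bb3
B3 → D4
Db5 → Fb5
Cb4 → Ebb4
F4 → Ab4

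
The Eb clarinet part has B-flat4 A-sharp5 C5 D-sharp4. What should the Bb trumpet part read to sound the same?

Eb5 D#6 F5 G#4

First find concert pitch: the Eb clarinet sounds a minor third above written, so B-flat4 A-sharp5 C5 D-sharp4 sounds Db5 C#6 Eb5 F#4.
Then write for Bb trumpet: it sounds a major second below written, so the part must be a major second above concert.
Db5 → Eb5
C#6 → D#6
Eb5 → F5
F#4 → G#4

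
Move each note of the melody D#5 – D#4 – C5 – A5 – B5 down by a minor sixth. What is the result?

D#5 down a minor sixth is F##4.
D#4: a sixth down reaches F, and 8 semitones makes it F##3.
C5 down a minor sixth is E4.
A minor sixth down from A5 gives C#5.
A minor sixth down from B5 gives D#5.

F##4 F##3 E4 C#5 D#5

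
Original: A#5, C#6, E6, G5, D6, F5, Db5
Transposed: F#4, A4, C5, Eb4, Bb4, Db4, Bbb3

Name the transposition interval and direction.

Take the first pair: A#5 → F#4. A to F spans 10 letter names, so the interval is some kind of tenth.
F#4 to A#5 is 16 semitones, which makes it a major tenth; the second version is lower, so the direction is down.
Checking another pair — Db5 → Bbb3 — gives the same interval.

down a major tenth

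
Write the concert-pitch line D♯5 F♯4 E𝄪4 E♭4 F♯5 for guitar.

Written C4 sounds as C3 on the guitar, so concert pitches are written a perfect octave up.
D#5 → D#6
F#4 → F#5
E##4 → E##5
Eb4 → Eb5
F#5 → F#6

D#6 F#5 E##5 Eb5 F#6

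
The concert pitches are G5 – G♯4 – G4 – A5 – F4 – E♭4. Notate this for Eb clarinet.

Written C4 sounds as Eb4 on the Eb clarinet, so concert pitches are written a minor third down.
G5 to E5
G#4 to E#4
G4 to E4
A5 to F#5
F4 to D4
Eb4 to C4

E5 E#4 E4 F#5 D4 C4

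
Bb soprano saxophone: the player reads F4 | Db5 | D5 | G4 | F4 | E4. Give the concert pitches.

Written C4 on the Bb soprano saxophone sounds as Bb3, a major second lower; apply that shift to every note.
F4 → Eb4
Db5 → Cb5
D5 → C5
G4 → F4
F4 → Eb4
E4 → D4

Eb4 Cb5 C5 F4 Eb4 D4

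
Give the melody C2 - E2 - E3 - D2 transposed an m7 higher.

Bb2 D3 D4 C3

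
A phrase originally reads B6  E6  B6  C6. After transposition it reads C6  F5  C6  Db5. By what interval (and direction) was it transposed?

down a major seventh

From B6 to C6 is 7 letter names — a seventh of some quality.
C6 to B6 is 11 semitones, which makes it a major seventh; the second version is lower, so the direction is down.
Checking another pair — C6 → Db5 — gives the same interval.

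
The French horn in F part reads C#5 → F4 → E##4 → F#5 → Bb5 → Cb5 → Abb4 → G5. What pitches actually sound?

F#4 Bb3 A##3 B4 Eb5 Fb4 Dbb4 C5

Written C4 on the French horn in F sounds as F3, a perfect fifth lower; apply that shift to every note.
C#5 gives F#4
F4 gives Bb3
E##4 gives A##3
F#5 gives B4
Bb5 gives Eb5
Cb5 gives Fb4
Abb4 gives Dbb4
G5 gives C5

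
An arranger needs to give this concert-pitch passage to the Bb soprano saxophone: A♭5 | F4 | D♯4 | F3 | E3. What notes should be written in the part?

Bb5 G4 E#4 G3 F#3

The Bb soprano saxophone sounds a major second below written, so the written part must be a major second above concert — transpose each note up.
Ab5 -> Bb5
F4 -> G4
D#4 -> E#4
F3 -> G3
E3 -> F#3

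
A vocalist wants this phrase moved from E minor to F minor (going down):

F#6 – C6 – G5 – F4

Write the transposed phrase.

G5 Db5 Ab4 Gb3

From E down to F is a major seventh; apply that to each pitch.
F#6 to G5
C6 to Db5
G5 to Ab4
F4 to Gb3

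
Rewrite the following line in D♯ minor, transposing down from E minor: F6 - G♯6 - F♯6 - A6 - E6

E minor to D♯ minor down is a minor second, so every note moves down by that interval.
F6 to E6
G#6 to F##6
F#6 to E#6
A6 to G#6
E6 to D#6

E6 F##6 E#6 G#6 D#6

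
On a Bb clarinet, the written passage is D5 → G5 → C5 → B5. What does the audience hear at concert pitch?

C5 F5 Bb4 A5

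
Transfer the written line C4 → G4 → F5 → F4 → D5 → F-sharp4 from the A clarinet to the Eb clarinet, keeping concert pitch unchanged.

First find concert pitch: the A clarinet sounds a minor third below written, so C4 G4 F5 F4 D5 F-sharp4 sounds A3 E4 D5 D4 B4 D#4.
Then write for Eb clarinet: it sounds a minor third above written, so the part must be a minor third below concert.
A3 → F#3
E4 → C#4
D5 → B4
D4 → B3
B4 → G#4
D#4 → B#3

F#3 C#4 B4 B3 G#4 B#3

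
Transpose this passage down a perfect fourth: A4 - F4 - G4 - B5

E4 C4 D4 F#5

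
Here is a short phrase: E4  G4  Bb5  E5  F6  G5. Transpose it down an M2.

D4 F4 Ab5 D5 Eb6 F5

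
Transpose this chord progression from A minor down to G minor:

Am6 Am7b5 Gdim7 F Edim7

A minor down to G minor is a major second; each chord root moves by that interval while the quality stays the same.
Am6: root A down a major second → G, giving Gm6.
Am7b5: root A down a major second → G, giving Gm7b5.
Gdim7: root G down a major second → F, giving Fdim7.
F: root F down a major second → Eb, giving Eb.
Edim7: root E down a major second → D, giving Ddim7.

Gm6 Gm7b5 Fdim7 Eb Ddim7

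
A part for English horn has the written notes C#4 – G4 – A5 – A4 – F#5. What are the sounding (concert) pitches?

F#3 C4 D5 D4 B4

The English horn sounds a perfect fifth below written, so transpose each written note down a perfect fifth.
C#4 gives F#3
G4 gives C4
A5 gives D5
A4 gives D4
F#5 gives B4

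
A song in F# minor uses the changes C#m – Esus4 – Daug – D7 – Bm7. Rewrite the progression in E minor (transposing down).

Bm Dsus4 Caug C7 Am7

F# minor down to E minor is a major second; each chord root moves by that interval while the quality stays the same.
C#m: root C# down a major second → B, giving Bm.
Esus4: root E down a major second → D, giving Dsus4.
Daug: root D down a major second → C, giving Caug.
D7: root D down a major second → C, giving C7.
Bm7: root B down a major second → A, giving Am7.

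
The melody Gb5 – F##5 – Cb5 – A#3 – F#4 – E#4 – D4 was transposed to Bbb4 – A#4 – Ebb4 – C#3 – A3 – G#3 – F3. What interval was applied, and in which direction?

down a major sixth

From Gb5 to Bbb4 is 6 letter names — a sixth of some quality.
Bbb4 to Gb5 is 9 semitones, which makes it a major sixth; the second version is lower, so the direction is down.
Checking another pair — D4 → F3 — gives the same interval.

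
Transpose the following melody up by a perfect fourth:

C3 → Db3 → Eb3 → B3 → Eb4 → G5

C3 gives F3
Db3 gives Gb3
Eb3 gives Ab3
B3 gives E4
Eb4 gives Ab4
G5 gives C6

F3 Gb3 Ab3 E4 Ab4 C6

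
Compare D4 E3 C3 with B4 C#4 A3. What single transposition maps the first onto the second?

up a major sixth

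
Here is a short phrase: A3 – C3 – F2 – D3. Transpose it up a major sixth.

F#4 A3 D3 B3

A3 -> F#4
C3 -> A3
F2 -> D3
D3 -> B3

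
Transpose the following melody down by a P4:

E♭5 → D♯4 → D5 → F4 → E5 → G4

Eb5 down a perfect fourth is Bb4.
D#4: a fourth down reaches A, and 5 semitones makes it A#3.
D5: a fourth down reaches A, and 5 semitones makes it A4.
F4 down a perfect fourth is C4.
A perfect fourth down from E5 gives B4.
G4 down a perfect fourth is D4.

Bb4 A#3 A4 C4 B4 D4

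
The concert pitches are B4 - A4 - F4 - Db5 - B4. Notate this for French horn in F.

F#5 E5 C5 Ab5 F#5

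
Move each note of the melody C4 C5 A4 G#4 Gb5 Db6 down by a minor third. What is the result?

A3 A4 F#4 E#4 Eb5 Bb5

C4 gives A3
C5 gives A4
A4 gives F#4
G#4 gives E#4
Gb5 gives Eb5
Db6 gives Bb5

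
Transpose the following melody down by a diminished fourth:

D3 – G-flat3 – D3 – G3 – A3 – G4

D3 down a diminished fourth is A#2.
Gb3 down a diminished fourth is D3.
D3 down a diminished fourth is A#2.
A diminished fourth down from G3 gives D#3.
A3: a fourth down reaches E, and 4 semitones makes it E#3.
A diminished fourth down from G4 gives D#4.

A#2 D3 A#2 D#3 E#3 D#4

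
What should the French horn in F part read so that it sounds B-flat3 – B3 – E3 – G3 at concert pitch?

Written C4 sounds as F3 on the French horn in F, so concert pitches are written a perfect fifth up.
Bb3 → F4
B3 → F#4
E3 → B3
G3 → D4

F4 F#4 B3 D4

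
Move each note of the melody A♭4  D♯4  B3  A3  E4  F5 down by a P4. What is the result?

Ab4 → Eb4
D#4 → A#3
B3 → F#3
A3 → E3
E4 → B3
F5 → C5

Eb4 A#3 F#3 E3 B3 C5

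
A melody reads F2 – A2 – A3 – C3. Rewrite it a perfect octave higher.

F2 gives F3
A2 gives A3
A3 gives A4
C3 gives C4

F3 A3 A4 C4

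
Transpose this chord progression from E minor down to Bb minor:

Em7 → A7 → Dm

Bbm7 Eb7 Abm

E minor down to Bb minor is an augmented fourth; each chord root moves by that interval while the quality stays the same.
Em7: root E down an augmented fourth → Bb, giving Bbm7.
A7: root A down an augmented fourth → Eb, giving Eb7.
Dm: root D down an augmented fourth → Ab, giving Abm.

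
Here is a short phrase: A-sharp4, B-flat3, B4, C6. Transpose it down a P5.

A#4 becomes D#4
Bb3 becomes Eb3
B4 becomes E4
C6 becomes F5

D#4 Eb3 E4 F5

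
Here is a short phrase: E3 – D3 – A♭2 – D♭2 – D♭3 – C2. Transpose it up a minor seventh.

D4 C4 Gb3 Cb3 Cb4 Bb2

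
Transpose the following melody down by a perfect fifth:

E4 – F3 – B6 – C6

A3 Bb2 E6 F5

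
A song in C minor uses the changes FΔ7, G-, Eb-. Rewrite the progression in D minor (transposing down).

GΔ7 A- F-

C minor down to D minor is a minor seventh; each chord root moves by that interval while the quality stays the same.
FΔ7: root F down a minor seventh → G, giving GΔ7.
G-: root G down a minor seventh → A, giving A-.
Eb-: root Eb down a minor seventh → F, giving F-.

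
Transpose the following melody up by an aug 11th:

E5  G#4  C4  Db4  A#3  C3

E5 up an augmented eleventh is A#6.
G#4 up an augmented eleventh is C##6.
An augmented eleventh up from C4 gives F#5.
Db4: an eleventh up reaches G, and 18 semitones makes it G5.
A#3: an eleventh up reaches D, and 18 semitones makes it D##5.
C3 up an augmented eleventh is F#4.

A#6 C##6 F#5 G5 D##5 F#4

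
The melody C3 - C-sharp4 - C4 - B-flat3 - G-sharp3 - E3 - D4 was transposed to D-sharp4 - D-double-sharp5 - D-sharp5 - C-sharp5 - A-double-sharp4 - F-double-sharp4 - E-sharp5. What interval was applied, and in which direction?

up an augmented ninth

From C3 to D#4 is 9 letter names — a ninth of some quality.
C3 to D#4 is 15 semitones, which makes it an augmented ninth; the second version is higher, so the direction is up.
Checking another pair — D4 → E#5 — gives the same interval.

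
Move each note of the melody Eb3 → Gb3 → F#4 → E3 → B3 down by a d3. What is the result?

A diminished third down from Eb3 gives C#3.
A diminished third down from Gb3 gives E3.
F#4 down a diminished third is D##4.
E3: a third down reaches C, and 2 semitones makes it C##3.
A diminished third down from B3 gives G##3.

C#3 E3 D##4 C##3 G##3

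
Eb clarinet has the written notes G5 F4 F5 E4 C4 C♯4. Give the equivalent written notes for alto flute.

First find concert pitch: the Eb clarinet sounds a minor third above written, so G5 F4 F5 E4 C4 C♯4 sounds Bb5 Ab4 Ab5 G4 Eb4 E4.
Then write for alto flute: it sounds a perfect fourth below written, so the part must be a perfect fourth above concert.
Bb5 → Eb6
Ab4 → Db5
Ab5 → Db6
G4 → C5
Eb4 → Ab4
E4 → A4

Eb6 Db5 Db6 C5 Ab4 A4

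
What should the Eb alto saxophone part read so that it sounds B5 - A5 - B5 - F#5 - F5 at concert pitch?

G#6 F#6 G#6 D#6 D6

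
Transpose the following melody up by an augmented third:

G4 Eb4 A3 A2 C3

B#4 G#4 C##4 C##3 E#3

G4 up an augmented third is B#4.
Eb4: a third up reaches G, and 5 semitones makes it G#4.
A3: a third up reaches C, and 5 semitones makes it C##4.
A2: a third up reaches C, and 5 semitones makes it C##3.
An augmented third up from C3 gives E#3.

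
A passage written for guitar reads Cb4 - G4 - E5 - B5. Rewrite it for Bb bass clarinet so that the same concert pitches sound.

Db4 A4 F#5 C#6

First find concert pitch: the guitar sounds a perfect octave below written, so Cb4 G4 E5 B5 sounds Cb3 G3 E4 B4.
Then write for Bb bass clarinet: it sounds a major ninth below written, so the part must be a major ninth above concert.
Cb3 → Db4
G3 → A4
E4 → F#5
B4 → C#6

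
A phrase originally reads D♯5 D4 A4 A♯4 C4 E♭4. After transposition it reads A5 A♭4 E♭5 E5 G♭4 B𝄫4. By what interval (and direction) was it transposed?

up a diminished fifth

Take the first pair: D#5 → A5. D to A spans 5 letter names, so the interval is some kind of fifth.
D#5 to A5 is 6 semitones, which makes it a diminished fifth; the second version is higher, so the direction is up.
Checking another pair — Eb4 → Bbb4 — gives the same interval.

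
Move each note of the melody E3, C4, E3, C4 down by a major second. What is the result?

D3 Bb3 D3 Bb3

E3 to D3
C4 to Bb3
E3 to D3
C4 to Bb3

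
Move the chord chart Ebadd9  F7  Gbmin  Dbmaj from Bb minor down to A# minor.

D#add9 E#7 F#min C#maj

Bb minor down to A# minor is a diminished second; each chord root moves by that interval while the quality stays the same.
Ebadd9: root Eb down a diminished second → D#, giving D#add9.
F7: root F down a diminished second → E#, giving E#7.
Gbmin: root Gb down a diminished second → F#, giving F#min.
Dbmaj: root Db down a diminished second → C#, giving C#maj.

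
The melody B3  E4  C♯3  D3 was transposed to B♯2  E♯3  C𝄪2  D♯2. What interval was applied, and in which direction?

From B3 to B#2 is 8 letter names — an octave of some quality.
B#2 to B3 is 11 semitones, which makes it a diminished octave; the second version is lower, so the direction is down.
Checking another pair — D3 → D#2 — gives the same interval.

down a diminished octave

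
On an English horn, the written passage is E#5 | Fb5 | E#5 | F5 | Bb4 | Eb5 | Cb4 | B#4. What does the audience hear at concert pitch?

A#4 Bbb4 A#4 Bb4 Eb4 Ab4 Fb3 E#4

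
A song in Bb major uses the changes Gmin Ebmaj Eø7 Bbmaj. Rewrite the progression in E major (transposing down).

Bb major down to E major is a diminished fifth; each chord root moves by that interval while the quality stays the same.
Gmin: root G down a diminished fifth → C#, giving C#min.
Ebmaj: root Eb down a diminished fifth → A, giving Amaj.
Eø7: root E down a diminished fifth → A#, giving A#ø7.
Bbmaj: root Bb down a diminished fifth → E, giving Emaj.

C#min Amaj A#ø7 Emaj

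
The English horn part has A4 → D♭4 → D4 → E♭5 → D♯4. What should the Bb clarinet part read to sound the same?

E4 Ab3 A3 Bb4 A#3

First find concert pitch: the English horn sounds a perfect fifth below written, so A4 D♭4 D4 E♭5 D♯4 sounds D4 Gb3 G3 Ab4 G#3.
Then write for Bb clarinet: it sounds a major second below written, so the part must be a major second above concert.
D4 → E4
Gb3 → Ab3
G3 → A3
Ab4 → Bb4
G#3 → A#3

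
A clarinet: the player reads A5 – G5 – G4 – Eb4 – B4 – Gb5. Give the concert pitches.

The A clarinet sounds a minor third below written, so transpose each written note down a minor third.
A5 → F#5
G5 → E5
G4 → E4
Eb4 → C4
B4 → G#4
Gb5 → Eb5

F#5 E5 E4 C4 G#4 Eb5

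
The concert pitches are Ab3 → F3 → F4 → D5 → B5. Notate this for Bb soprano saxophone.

The Bb soprano saxophone sounds a major second below written, so the written part must be a major second above concert — transpose each note up.
Ab3 -> Bb3
F3 -> G3
F4 -> G4
D5 -> E5
B5 -> C#6

Bb3 G3 G4 E5 C#6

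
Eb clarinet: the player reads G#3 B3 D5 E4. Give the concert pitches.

B3 D4 F5 G4

Written C4 on the Eb clarinet sounds as Eb4, a minor third higher; apply that shift to every note.
G#3 to B3
B3 to D4
D5 to F5
E4 to G4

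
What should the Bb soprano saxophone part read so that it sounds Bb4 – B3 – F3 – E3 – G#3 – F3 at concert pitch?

Written C4 sounds as Bb3 on the Bb soprano saxophone, so concert pitches are written a major second up.
Bb4 -> C5
B3 -> C#4
F3 -> G3
E3 -> F#3
G#3 -> A#3
F3 -> G3

C5 C#4 G3 F#3 A#3 G3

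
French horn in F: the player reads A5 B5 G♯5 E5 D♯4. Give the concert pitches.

The French horn in F sounds a perfect fifth below written, so transpose each written note down a perfect fifth.
A5 becomes D5
B5 becomes E5
G#5 becomes C#5
E5 becomes A4
D#4 becomes G#3

D5 E5 C#5 A4 G#3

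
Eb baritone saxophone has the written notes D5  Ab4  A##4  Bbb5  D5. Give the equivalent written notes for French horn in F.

First find concert pitch: the Eb baritone saxophone sounds a major thirteenth below written, so D5 Ab4 A##4 Bbb5 D5 sounds F3 Cb3 C##3 Dbb4 F3.
Then write for French horn in F: it sounds a perfect fifth below written, so the part must be a perfect fifth above concert.
F3 → C4
Cb3 → Gb3
C##3 → G##3
Dbb4 → Abb4
F3 → C4

C4 Gb3 G##3 Abb4 C4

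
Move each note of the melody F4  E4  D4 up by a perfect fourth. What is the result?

Bb4 A4 G4

F4: a fourth up reaches B, and 5 semitones makes it Bb4.
E4: a fourth up reaches A, and 5 semitones makes it A4.
D4 up a perfect fourth is G4.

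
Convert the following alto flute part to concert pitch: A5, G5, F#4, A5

E5 D5 C#4 E5

Written C4 on the alto flute sounds as G3, a perfect fourth lower; apply that shift to every note.
A5 becomes E5
G5 becomes D5
F#4 becomes C#4
A5 becomes E5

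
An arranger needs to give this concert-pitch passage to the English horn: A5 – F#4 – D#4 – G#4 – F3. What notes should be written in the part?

E6 C#5 A#4 D#5 C4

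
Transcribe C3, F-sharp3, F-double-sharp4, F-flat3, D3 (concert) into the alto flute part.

The alto flute sounds a perfect fourth below written, so the written part must be a perfect fourth above concert — transpose each note up.
C3 -> F3
F#3 -> B3
F##4 -> B#4
Fb3 -> Bbb3
D3 -> G3

F3 B3 B#4 Bbb3 G3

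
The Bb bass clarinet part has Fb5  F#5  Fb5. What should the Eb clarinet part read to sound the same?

First find concert pitch: the Bb bass clarinet sounds a major ninth below written, so Fb5 F#5 Fb5 sounds Ebb4 E4 Ebb4.
Then write for Eb clarinet: it sounds a minor third above written, so the part must be a minor third below concert.
Ebb4 → Cb4
E4 → C#4
Ebb4 → Cb4

Cb4 C#4 Cb4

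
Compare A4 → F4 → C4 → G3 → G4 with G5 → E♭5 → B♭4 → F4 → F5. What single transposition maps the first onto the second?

up a minor seventh

From A4 to G5 is 7 letter names — a seventh of some quality.
A4 to G5 is 10 semitones, which makes it a minor seventh; the second version is higher, so the direction is up.
Checking another pair — G4 → F5 — gives the same interval.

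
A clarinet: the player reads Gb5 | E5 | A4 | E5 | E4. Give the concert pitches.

The A clarinet sounds a minor third below written, so transpose each written note down a minor third.
Gb5 becomes Eb5
E5 becomes C#5
A4 becomes F#4
E5 becomes C#5
E4 becomes C#4

Eb5 C#5 F#4 C#5 C#4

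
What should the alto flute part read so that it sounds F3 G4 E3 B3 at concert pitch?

The alto flute sounds a perfect fourth below written, so the written part must be a perfect fourth above concert — transpose each note up.
F3 → Bb3
G4 → C5
E3 → A3
B3 → E4

Bb3 C5 A3 E4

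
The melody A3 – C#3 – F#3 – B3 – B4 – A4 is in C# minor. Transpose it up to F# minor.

From C# up to F# is a perfect fourth; apply that to each pitch.
A3 → D4
C#3 → F#3
F#3 → B3
B3 → E4
B4 → E5
A4 → D5

D4 F#3 B3 E4 E5 D5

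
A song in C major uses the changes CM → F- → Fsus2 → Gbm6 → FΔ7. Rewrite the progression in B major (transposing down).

BM E- Esus2 Fm6 EΔ7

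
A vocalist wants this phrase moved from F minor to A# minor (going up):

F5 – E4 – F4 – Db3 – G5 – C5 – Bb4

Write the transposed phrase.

A#5 G##4 A#4 F#3 B#5 E#5 D#5

From F up to A# is an augmented third; apply that to each pitch.
F5 becomes A#5
E4 becomes G##4
F4 becomes A#4
Db3 becomes F#3
G5 becomes B#5
C5 becomes E#5
Bb4 becomes D#5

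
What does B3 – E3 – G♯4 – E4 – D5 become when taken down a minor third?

G#3 C#3 E#4 C#4 B4

B3 down a minor third is G#3.
A minor third down from E3 gives C#3.
G#4: a third down reaches E, and 3 semitones makes it E#4.
E4: a third down reaches C, and 3 semitones makes it C#4.
D5 down a minor third is B4.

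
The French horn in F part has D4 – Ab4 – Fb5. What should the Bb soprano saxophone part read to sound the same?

A3 Eb4 Cb5

First find concert pitch: the French horn in F sounds a perfect fifth below written, so D4 Ab4 Fb5 sounds G3 Db4 Bbb4.
Then write for Bb soprano saxophone: it sounds a major second below written, so the part must be a major second above concert.
G3 → A3
Db4 → Eb4
Bbb4 → Cb5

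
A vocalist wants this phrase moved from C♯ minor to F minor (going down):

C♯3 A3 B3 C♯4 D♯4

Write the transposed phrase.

F2 Db3 Eb3 F3 G3

C♯ minor to F minor down is an augmented fifth, so every note moves down by that interval.
C#3 becomes F2
A3 becomes Db3
B3 becomes Eb3
C#4 becomes F3
D#4 becomes G3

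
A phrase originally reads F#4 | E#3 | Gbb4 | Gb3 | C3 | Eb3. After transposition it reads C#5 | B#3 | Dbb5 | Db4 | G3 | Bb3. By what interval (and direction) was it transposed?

up a perfect fifth

Take the first pair: F#4 → C#5. F to C spans 5 letter names, so the interval is some kind of fifth.
F#4 to C#5 is 7 semitones, which makes it a perfect fifth; the second version is higher, so the direction is up.
Checking another pair — Eb3 → Bb3 — gives the same interval.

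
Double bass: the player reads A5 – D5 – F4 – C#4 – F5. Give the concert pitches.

The double bass sounds a perfect octave below written, so transpose each written note down a perfect octave.
A5 becomes A4
D5 becomes D4
F4 becomes F3
C#4 becomes C#3
F5 becomes F4

A4 D4 F3 C#3 F4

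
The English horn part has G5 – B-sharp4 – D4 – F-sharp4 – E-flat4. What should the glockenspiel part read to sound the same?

First find concert pitch: the English horn sounds a perfect fifth below written, so G5 B-sharp4 D4 F-sharp4 E-flat4 sounds C5 E#4 G3 B3 Ab3.
Then write for glockenspiel: it sounds a perfect fifteenth above written, so the part must be a perfect fifteenth below concert.
C5 → C3
E#4 → E#2
G3 → G1
B3 → B1
Ab3 → Ab1

C3 E#2 G1 B1 Ab1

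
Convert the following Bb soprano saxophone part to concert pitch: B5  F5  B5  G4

Written C4 on the Bb soprano saxophone sounds as Bb3, a major second lower; apply that shift to every note.
B5 -> A5
F5 -> Eb5
B5 -> A5
G4 -> F4

A5 Eb5 A5 F4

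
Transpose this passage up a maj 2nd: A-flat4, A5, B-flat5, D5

Bb4 B5 C6 E5

A major second up from Ab4 gives Bb4.
A5: a second up reaches B, and 2 semitones makes it B5.
A major second up from Bb5 gives C6.
A major second up from D5 gives E5.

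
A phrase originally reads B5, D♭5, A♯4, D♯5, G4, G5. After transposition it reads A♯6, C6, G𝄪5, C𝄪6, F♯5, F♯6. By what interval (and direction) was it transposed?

up a major seventh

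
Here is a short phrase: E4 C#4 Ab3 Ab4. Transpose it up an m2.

E4 becomes F4
C#4 becomes D4
Ab3 becomes Bbb3
Ab4 becomes Bbb4

F4 D4 Bbb3 Bbb4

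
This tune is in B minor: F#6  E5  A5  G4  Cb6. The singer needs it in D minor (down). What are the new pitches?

From B down to D is a major sixth; apply that to each pitch.
F#6 -> A5
E5 -> G4
A5 -> C5
G4 -> Bb3
Cb6 -> Ebb5

A5 G4 C5 Bb3 Ebb5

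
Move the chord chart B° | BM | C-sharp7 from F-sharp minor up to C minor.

F-sharp minor up to C minor is a diminished fifth; each chord root moves by that interval while the quality stays the same.
B°: root B up a diminished fifth → F, giving F°.
BM: root B up a diminished fifth → F, giving FM.
C-sharp7: root C-sharp up a diminished fifth → G, giving G7.

F° FM G7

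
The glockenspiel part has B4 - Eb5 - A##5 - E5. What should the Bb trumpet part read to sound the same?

First find concert pitch: the glockenspiel sounds a perfect fifteenth above written, so B4 Eb5 A##5 E5 sounds B6 Eb7 A##7 E7.
Then write for Bb trumpet: it sounds a major second below written, so the part must be a major second above concert.
B6 → C#7
Eb7 → F7
A##7 → B##7
E7 → F#7

C#7 F7 B##7 F#7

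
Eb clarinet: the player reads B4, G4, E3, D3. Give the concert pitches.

The Eb clarinet sounds a minor third above written, so transpose each written note up a minor third.
B4 -> D5
G4 -> Bb4
E3 -> G3
D3 -> F3

D5 Bb4 G3 F3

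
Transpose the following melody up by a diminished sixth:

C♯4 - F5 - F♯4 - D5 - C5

Ab4 Dbb6 Db5 Bbb5 Abb5

C#4 → Ab4
F5 → Dbb6
F#4 → Db5
D5 → Bbb5
C5 → Abb5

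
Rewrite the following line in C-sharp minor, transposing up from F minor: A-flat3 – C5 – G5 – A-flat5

E4 G#5 D#6 E6

From F up to C-sharp is an augmented fifth; apply that to each pitch.
Ab3 to E4
C5 to G#5
G5 to D#6
Ab5 to E6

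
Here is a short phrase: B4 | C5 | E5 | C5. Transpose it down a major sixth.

D4 Eb4 G4 Eb4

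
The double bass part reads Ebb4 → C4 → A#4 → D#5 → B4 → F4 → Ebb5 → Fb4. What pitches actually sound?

Written C4 on the double bass sounds as C3, a perfect octave lower; apply that shift to every note.
Ebb4 gives Ebb3
C4 gives C3
A#4 gives A#3
D#5 gives D#4
B4 gives B3
F4 gives F3
Ebb5 gives Ebb4
Fb4 gives Fb3

Ebb3 C3 A#3 D#4 B3 F3 Ebb4 Fb3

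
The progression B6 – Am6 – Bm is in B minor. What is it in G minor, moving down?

B minor down to G minor is a major third; each chord root moves by that interval while the quality stays the same.
B6: root B down a major third → G, giving G6.
Am6: root A down a major third → F, giving Fm6.
Bm: root B down a major third → G, giving Gm.

G6 Fm6 Gm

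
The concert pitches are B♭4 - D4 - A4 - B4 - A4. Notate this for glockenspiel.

Written C4 sounds as C6 on the glockenspiel, so concert pitches are written a perfect fifteenth down.
Bb4 becomes Bb2
D4 becomes D2
A4 becomes A2
B4 becomes B2
A4 becomes A2

Bb2 D2 A2 B2 A2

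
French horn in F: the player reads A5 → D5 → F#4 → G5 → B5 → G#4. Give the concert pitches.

The French horn in F sounds a perfect fifth below written, so transpose each written note down a perfect fifth.
A5 to D5
D5 to G4
F#4 to B3
G5 to C5
B5 to E5
G#4 to C#4

D5 G4 B3 C5 E5 C#4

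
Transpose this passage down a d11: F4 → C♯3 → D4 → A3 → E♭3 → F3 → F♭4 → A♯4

F4: an eleventh down reaches C, and 16 semitones makes it C#3.
C#3: an eleventh down reaches G, and 16 semitones makes it G##1.
D4: an eleventh down reaches A, and 16 semitones makes it A#2.
A3: an eleventh down reaches E, and 16 semitones makes it E#2.
A diminished eleventh down from Eb3 gives B1.
A diminished eleventh down from F3 gives C#2.
Fb4 down a diminished eleventh is C3.
A#4: an eleventh down reaches E, and 16 semitones makes it E##3.

C#3 G##1 A#2 E#2 B1 C#2 C3 E##3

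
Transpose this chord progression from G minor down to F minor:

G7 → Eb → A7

F7 Db G7

G minor down to F minor is a major second; each chord root moves by that interval while the quality stays the same.
G7: root G down a major second → F, giving F7.
Eb: root Eb down a major second → Db, giving Db.
A7: root A down a major second → G, giving G7.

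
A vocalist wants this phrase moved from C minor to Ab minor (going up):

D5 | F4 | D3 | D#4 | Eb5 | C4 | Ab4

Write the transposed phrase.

Bb5 Db5 Bb3 B4 Cb6 Ab4 Fb5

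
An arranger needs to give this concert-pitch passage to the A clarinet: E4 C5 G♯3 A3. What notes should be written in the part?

G4 Eb5 B3 C4

The A clarinet sounds a minor third below written, so the written part must be a minor third above concert — transpose each note up.
E4 to G4
C5 to Eb5
G#3 to B3
A3 to C4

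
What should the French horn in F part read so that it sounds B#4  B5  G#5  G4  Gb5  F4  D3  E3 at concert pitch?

F##5 F#6 D#6 D5 Db6 C5 A3 B3

Written C4 sounds as F3 on the French horn in F, so concert pitches are written a perfect fifth up.
B#4 gives F##5
B5 gives F#6
G#5 gives D#6
G4 gives D5
Gb5 gives Db6
F4 gives C5
D3 gives A3
E3 gives B3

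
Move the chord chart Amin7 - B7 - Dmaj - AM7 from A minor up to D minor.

Dmin7 E7 Gmaj DM7

A minor up to D minor is a perfect fourth; each chord root moves by that interval while the quality stays the same.
Amin7: root A up a perfect fourth → D, giving Dmin7.
B7: root B up a perfect fourth → E, giving E7.
Dmaj: root D up a perfect fourth → G, giving Gmaj.
AM7: root A up a perfect fourth → D, giving DM7.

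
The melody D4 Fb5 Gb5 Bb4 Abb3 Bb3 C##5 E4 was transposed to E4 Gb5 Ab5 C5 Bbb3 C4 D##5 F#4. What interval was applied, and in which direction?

From D4 to E4 is 2 letter names — a second of some quality.
D4 to E4 is 2 semitones, which makes it a major second; the second version is higher, so the direction is up.
Checking another pair — E4 → F#4 — gives the same interval.

up a major second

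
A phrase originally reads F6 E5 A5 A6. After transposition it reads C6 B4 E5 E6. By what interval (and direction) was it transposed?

From F6 to C6 is 4 letter names — a fourth of some quality.
C6 to F6 is 5 semitones, which makes it a perfect fourth; the second version is lower, so the direction is down.
Checking another pair — A6 → E6 — gives the same interval.

down a perfect fourth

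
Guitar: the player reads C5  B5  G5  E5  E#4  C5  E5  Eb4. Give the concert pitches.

C4 B4 G4 E4 E#3 C4 E4 Eb3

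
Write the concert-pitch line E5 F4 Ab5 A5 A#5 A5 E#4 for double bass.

E6 F5 Ab6 A6 A#6 A6 E#5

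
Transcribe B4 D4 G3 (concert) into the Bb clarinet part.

C#5 E4 A3

Written C4 sounds as Bb3 on the Bb clarinet, so concert pitches are written a major second up.
B4 -> C#5
D4 -> E4
G3 -> A3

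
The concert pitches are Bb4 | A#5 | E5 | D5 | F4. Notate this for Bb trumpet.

The Bb trumpet sounds a major second below written, so the written part must be a major second above concert — transpose each note up.
Bb4 → C5
A#5 → B#5
E5 → F#5
D5 → E5
F4 → G4

C5 B#5 F#5 E5 G4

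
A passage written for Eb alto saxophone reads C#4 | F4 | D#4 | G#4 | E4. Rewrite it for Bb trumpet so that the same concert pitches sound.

First find concert pitch: the Eb alto saxophone sounds a major sixth below written, so C#4 F4 D#4 G#4 E4 sounds E3 Ab3 F#3 B3 G3.
Then write for Bb trumpet: it sounds a major second below written, so the part must be a major second above concert.
E3 → F#3
Ab3 → Bb3
F#3 → G#3
B3 → C#4
G3 → A3

F#3 Bb3 G#3 C#4 A3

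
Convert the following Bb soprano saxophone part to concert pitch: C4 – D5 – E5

Written C4 on the Bb soprano saxophone sounds as Bb3, a major second lower; apply that shift to every note.
C4 → Bb3
D5 → C5
E5 → D5

Bb3 C5 D5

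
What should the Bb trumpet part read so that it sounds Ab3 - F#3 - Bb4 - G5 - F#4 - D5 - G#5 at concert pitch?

Written C4 sounds as Bb3 on the Bb trumpet, so concert pitches are written a major second up.
Ab3 -> Bb3
F#3 -> G#3
Bb4 -> C5
G5 -> A5
F#4 -> G#4
D5 -> E5
G#5 -> A#5

Bb3 G#3 C5 A5 G#4 E5 A#5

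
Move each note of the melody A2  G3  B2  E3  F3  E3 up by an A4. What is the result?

D#3 C#4 E#3 A#3 B3 A#3

A2: a fourth up reaches D, and 6 semitones makes it D#3.
G3 up an augmented fourth is C#4.
B2 up an augmented fourth is E#3.
E3 up an augmented fourth is A#3.
F3: a fourth up reaches B, and 6 semitones makes it B3.
An augmented fourth up from E3 gives A#3.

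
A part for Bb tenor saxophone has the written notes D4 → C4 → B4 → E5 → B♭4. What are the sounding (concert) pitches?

Written C4 on the Bb tenor saxophone sounds as Bb2, a major ninth lower; apply that shift to every note.
D4 gives C3
C4 gives Bb2
B4 gives A3
E5 gives D4
Bb4 gives Ab3

C3 Bb2 A3 D4 Ab3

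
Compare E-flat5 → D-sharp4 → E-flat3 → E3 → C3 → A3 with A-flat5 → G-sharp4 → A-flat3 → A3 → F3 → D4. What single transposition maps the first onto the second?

up a perfect fourth

Take the first pair: Eb5 → Ab5. E to A spans 4 letter names, so the interval is some kind of fourth.
Eb5 to Ab5 is 5 semitones, which makes it a perfect fourth; the second version is higher, so the direction is up.
Checking another pair — A3 → D4 — gives the same interval.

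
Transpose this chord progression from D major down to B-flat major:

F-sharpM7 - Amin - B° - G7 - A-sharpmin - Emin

DM7 Fmin G° Eb7 F#min Cmin

D major down to B-flat major is a major third; each chord root moves by that interval while the quality stays the same.
F-sharpM7: root F-sharp down a major third → D, giving DM7.
Amin: root A down a major third → F, giving Fmin.
B°: root B down a major third → G, giving G°.
G7: root G down a major third → Eb, giving Eb7.
A-sharpmin: root A-sharp down a major third → F#, giving F#min.
Emin: root E down a major third → C, giving Cmin.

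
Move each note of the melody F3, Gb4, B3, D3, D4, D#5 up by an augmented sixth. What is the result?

D#4 E5 G##4 B#3 B#4 B##5

F3 → D#4
Gb4 → E5
B3 → G##4
D3 → B#3
D4 → B#4
D#5 → B##5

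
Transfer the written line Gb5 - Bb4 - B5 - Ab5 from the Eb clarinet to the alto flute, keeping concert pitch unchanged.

First find concert pitch: the Eb clarinet sounds a minor third above written, so Gb5 Bb4 B5 Ab5 sounds Bbb5 Db5 D6 Cb6.
Then write for alto flute: it sounds a perfect fourth below written, so the part must be a perfect fourth above concert.
Bbb5 → Ebb6
Db5 → Gb5
D6 → G6
Cb6 → Fb6

Ebb6 Gb5 G6 Fb6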